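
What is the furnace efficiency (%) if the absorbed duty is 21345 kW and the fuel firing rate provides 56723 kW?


Furnace efficiency = Q_absorbed / Q_fuel * 100
= 21345 / 56723 * 100 = 37.63

37.63 %


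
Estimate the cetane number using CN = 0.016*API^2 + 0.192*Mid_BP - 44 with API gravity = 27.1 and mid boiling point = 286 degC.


CN = 0.016 * 27.1^2 + 0.192 * 286 - 44
CN = 11.75056 + 54.912 - 44 = 22.66256

22.66256


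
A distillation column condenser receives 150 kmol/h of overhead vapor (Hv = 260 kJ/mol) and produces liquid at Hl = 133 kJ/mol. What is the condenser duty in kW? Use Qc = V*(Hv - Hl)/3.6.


Qc = 150 * (260 - 133) / 3.6 = 150 * 127 / 3.6 = 5292

5292 kW


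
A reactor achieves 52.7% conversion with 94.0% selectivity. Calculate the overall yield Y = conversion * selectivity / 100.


Overall yield = conversion (%) * selectivity (%) / 100
Conversion = 52.7%, Selectivity = 94.0%
Y = 52.7 * 94.0 / 100
= 49.538 %

49.538 %


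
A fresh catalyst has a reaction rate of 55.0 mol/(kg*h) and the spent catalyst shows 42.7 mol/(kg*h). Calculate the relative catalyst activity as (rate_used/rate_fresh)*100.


Activity (%) = (rate_used / rate_fresh) * 100
rate_used = 42.7, rate_fresh = 55.0
= (42.7 / 55.0) * 100
= 0.7764 * 100 = 77.64

77.64 %


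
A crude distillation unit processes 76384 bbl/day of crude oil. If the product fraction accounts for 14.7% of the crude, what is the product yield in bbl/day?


Crude throughput = 76384 bbl/day
Fraction yield = 14.7%
yield = throughput * fraction / 100
yield = 76384 * 14.7 / 100 = 11228.448

11228.448 bbl/day


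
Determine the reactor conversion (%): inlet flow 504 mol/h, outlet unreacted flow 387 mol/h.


X = (F_in - F_out) / F_in * 100
Moles reacted = 504 - 387 = 117
X = 117 / 504 * 100
= 0.2321 * 100
= 23.21 %

23.21 %


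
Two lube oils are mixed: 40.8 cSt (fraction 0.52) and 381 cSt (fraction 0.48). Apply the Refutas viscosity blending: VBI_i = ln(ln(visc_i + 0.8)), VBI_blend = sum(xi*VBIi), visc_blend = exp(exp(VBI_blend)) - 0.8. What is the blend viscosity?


Refutas method: VBN_i = 14.534*ln(ln(visc_i + 0.8)) + 10.975, blended linearly by mass fraction; since VBN is linear in VBI_i = ln(ln(visc_i + 0.8)) and the fractions sum to 1, blend VBI directly: visc = exp(exp(VBI_blend)) - 0.8
VBI_1 = ln(ln(40.8 + 0.8)) = 1.3159
VBI_2 = ln(ln(381 + 0.8)) = 1.78253
VBI_blend = 0.52 * 1.3159 + 0.48 * 1.78253 = 1.53988
visc_blend = exp(exp(1.53988)) - 0.8 = 105.3

105.3 cSt


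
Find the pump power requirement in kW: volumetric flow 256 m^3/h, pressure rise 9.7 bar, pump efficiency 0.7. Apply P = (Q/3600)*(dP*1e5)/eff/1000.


Q = 256 / 3600 = 0.0711111 m^3/s
P = 0.0711111 * (9.7 * 1e5) / 0.7 / 1000 = 98.54

98.54 kW


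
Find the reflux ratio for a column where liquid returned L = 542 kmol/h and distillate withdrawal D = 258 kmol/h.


Reflux ratio definition: R = L / D (liquid returned / distillate withdrawn)
L = 542 kmol/h, D = 258 kmol/h
R = 542 / 258 = 2.101

2.101


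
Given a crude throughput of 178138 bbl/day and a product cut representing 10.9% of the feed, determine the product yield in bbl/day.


Crude throughput = 178138 bbl/day
Fraction yield = 10.9%
yield = throughput * fraction / 100
yield = 178138 * 10.9 / 100 = 19417.042

19417.042 bbl/day


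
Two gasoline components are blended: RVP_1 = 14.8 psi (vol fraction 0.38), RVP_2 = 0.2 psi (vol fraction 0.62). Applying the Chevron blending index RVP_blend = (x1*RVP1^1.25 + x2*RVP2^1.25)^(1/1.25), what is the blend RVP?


Chevron index: RVP_blend = (sum xi*RVPi^1.25)^(1/1.25)
RVP^1.25 terms: 0.38 * 14.8^1.25 + 0.62 * 0.2^1.25 = 11.1138
RVP_blend = 11.1138^(1/1.25) = 6.866

6.866 psi


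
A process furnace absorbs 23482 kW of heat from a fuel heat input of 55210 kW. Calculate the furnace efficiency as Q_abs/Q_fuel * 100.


Furnace efficiency = Q_absorbed / Q_fuel * 100
= 23482 / 55210 * 100 = 42.53

42.53 %


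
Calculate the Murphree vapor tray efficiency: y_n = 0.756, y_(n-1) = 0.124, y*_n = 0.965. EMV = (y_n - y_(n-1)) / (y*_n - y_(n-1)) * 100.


Murphree vapor efficiency: EMV = (y_n - y_(n-1)) / (y*_n - y_(n-1)) * 100
EMV = (0.756 - 0.124) / (0.965 - 0.124) * 100 = 0.632 / 0.841 * 100 = 75.15

75.15 %


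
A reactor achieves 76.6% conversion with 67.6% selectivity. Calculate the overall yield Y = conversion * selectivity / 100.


Overall yield = conversion (%) * selectivity (%) / 100
Conversion = 76.6%, Selectivity = 67.6%
Y = 76.6 * 67.6 / 100
= 51.7816 %

51.7816 %


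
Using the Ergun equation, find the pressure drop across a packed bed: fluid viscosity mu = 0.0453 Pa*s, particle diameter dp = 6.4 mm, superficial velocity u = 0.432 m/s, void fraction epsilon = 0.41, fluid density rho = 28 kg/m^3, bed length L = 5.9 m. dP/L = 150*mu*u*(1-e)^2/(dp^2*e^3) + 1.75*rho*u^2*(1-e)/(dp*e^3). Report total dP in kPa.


dp = 6.4 mm = 0.0064 m
Viscous term = 150*0.0453*0.432*(1-0.41)^2 / (0.0064^2*0.41^3) = 361964
Inertial term = 1.75*28*0.432^2*(1-0.41) / (0.0064*0.41^3) = 12231.6
dP/L = 361964 + 12231.6 = 374196 Pa/m
dP = 374196 * 5.9 / 1000 = 2208 kPa

2208 kPa


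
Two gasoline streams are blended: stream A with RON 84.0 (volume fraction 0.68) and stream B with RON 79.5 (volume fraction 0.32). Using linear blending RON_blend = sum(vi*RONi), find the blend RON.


Linear blending: RON_blend = sum(vi * RONi)
Contribution 1: 0.68 * 84.0 = 57.12
Contribution 2: 0.32 * 79.5 = 25.44
RON_blend = 57.12 + 25.44 = 82.56

82.56


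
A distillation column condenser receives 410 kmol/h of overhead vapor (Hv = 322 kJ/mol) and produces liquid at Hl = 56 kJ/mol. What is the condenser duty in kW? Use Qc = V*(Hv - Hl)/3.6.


Qc = 410 * (322 - 56) / 3.6 = 410 * 266 / 3.6 = 30290

30290 kW


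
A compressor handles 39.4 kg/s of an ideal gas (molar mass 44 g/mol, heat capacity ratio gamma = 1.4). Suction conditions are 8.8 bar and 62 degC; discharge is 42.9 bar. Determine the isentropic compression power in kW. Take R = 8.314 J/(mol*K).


Isentropic work: W = m*(gamma/(gamma-1))*(R*T1/MW)*((P2/P1)^((gamma-1)/gamma) - 1)
T1 = 62 + 273.15 = 335.15 K
Pressure ratio = 42.9 / 8.8 = 4.875
Exponent = (1.4 - 1)/1.4 = 0.285714
(P2/P1)^exp - 1 = 4.875^0.285714 - 1 = 0.572403
W = 39.4 * 1.4 / 0.4 * 8.314 * 335.15 / 44 * 0.572403 = 4999

4999 kW


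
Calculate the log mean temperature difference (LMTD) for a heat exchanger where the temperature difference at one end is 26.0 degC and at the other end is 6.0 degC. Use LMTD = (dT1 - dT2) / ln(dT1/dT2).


LMTD = (dT1 - dT2) / ln(dT1/dT2)
= (26.0 - 6.0) / ln(26.0 / 6.0) = 20 / 1.46634 = 13.64

13.64 degC


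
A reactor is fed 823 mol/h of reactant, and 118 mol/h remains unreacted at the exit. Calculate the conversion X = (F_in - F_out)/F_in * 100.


X = (F_in - F_out) / F_in * 100
Moles reacted = 823 - 118 = 705
X = 705 / 823 * 100
= 0.8566 * 100
= 85.66 %

85.66 %


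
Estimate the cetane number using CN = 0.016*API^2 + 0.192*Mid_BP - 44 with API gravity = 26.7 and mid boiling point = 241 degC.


CN = 0.016 * 26.7^2 + 0.192 * 241 - 44
CN = 11.40624 + 46.272 - 44 = 13.67824

13.67824


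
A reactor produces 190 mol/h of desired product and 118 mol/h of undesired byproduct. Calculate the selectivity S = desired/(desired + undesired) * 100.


Selectivity = desired / (desired + undesired) * 100
Total products = 190 + 118 = 308 mol/h
S = 190 / 308 * 100
= 0.6169 * 100
= 61.69 %

61.69 %


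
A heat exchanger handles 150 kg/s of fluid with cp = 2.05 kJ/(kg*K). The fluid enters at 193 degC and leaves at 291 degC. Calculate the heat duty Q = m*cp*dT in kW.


Q = m_dot * cp * delta_T
delta_T = 291 - 193 = 98 K
Q = 150 * 2.05 * 98
= 307.5 * 98
= 30135 kW

30135 kW


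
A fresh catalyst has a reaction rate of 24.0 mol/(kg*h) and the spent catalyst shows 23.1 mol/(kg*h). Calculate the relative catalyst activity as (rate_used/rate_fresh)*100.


Activity (%) = (rate_used / rate_fresh) * 100
rate_used = 23.1, rate_fresh = 24.0
= (23.1 / 24.0) * 100
= 0.9625 * 100 = 96.25

96.25 %


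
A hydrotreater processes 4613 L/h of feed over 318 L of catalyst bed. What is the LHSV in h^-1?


LHSV = volumetric feed rate / catalyst volume
= 4613 L/h / 318 L
= 14.51 h^-1

14.51 h^-1


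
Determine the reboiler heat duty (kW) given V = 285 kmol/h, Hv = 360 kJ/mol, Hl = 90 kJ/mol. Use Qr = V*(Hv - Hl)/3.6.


Qr = 285 * (360 - 90) / 3.6 = 285 * 270 / 3.6 = 21380

21380 kW


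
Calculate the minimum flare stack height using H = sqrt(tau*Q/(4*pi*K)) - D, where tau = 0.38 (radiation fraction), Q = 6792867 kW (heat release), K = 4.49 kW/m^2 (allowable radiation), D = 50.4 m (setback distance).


tau*Q/(4*pi*K) = 0.38 * 6792867 / (4 * pi * 4.49) = 45748.9
sqrt(45748.9) = 213.89
H = 213.89 - 50.4 = 163.5

163.5 m


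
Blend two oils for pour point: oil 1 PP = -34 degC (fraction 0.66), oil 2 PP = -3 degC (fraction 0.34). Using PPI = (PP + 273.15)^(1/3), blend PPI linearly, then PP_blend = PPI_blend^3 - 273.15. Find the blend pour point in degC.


PPI_1 = (-34 + 273.15)^(1/3) = 6.20712
PPI_2 = (-3 + 273.15)^(1/3) = 6.464501
PPI_blend = 0.66 * 6.20712 + 0.34 * 6.464501 = 6.29463
PP_blend = 6.29463^3 - 273.15 = 249.4081 - 273.15 = -23.74

-23.74 degC


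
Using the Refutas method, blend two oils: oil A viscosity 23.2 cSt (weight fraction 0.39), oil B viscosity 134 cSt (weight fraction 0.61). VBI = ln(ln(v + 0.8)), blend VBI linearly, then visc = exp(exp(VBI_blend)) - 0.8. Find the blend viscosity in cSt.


Refutas method: VBN_i = 14.534*ln(ln(visc_i + 0.8)) + 10.975, blended linearly by mass fraction; since VBN is linear in VBI_i = ln(ln(visc_i + 0.8)) and the fractions sum to 1, blend VBI directly: visc = exp(exp(VBI_blend)) - 0.8
VBI_1 = ln(ln(23.2 + 0.8)) = 1.15627
VBI_2 = ln(ln(134 + 0.8)) = 1.59001
VBI_blend = 0.39 * 1.15627 + 0.61 * 1.59001 = 1.42085
visc_blend = exp(exp(1.42085)) - 0.8 = 62.04

62.04 cSt


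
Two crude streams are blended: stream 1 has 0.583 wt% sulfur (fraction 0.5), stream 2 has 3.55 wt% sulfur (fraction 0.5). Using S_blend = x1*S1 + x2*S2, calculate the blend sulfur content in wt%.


Linear sulfur blending: S_blend = x1*S1 + x2*S2
Contribution 1: 0.5 * 0.583 = 0.2915 wt%
Contribution 2: 0.5 * 3.55 = 1.775 wt%
S_blend = 0.2915 + 1.775 = 2.0665

2.0665 wt%


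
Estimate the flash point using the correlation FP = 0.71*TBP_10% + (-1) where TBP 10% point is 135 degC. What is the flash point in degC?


FP = 0.71 * 135 + (-1) = 94.85

94.85 degC


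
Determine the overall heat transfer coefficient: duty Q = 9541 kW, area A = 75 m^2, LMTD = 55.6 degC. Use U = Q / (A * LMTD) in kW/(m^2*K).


From Q = U*A*LMTD, U = Q / (A * LMTD)
U = 9541 / (75 * 55.6) = 9541 / 4170 = 2.288

2.288 kW/(m^2*K)


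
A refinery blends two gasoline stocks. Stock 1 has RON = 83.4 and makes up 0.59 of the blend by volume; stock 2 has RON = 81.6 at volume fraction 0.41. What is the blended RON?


Linear blending: RON_blend = sum(vi * RONi)
Contribution 1: 0.59 * 83.4 = 49.206
Contribution 2: 0.41 * 81.6 = 33.456
RON_blend = 49.206 + 33.456 = 82.662

82.662


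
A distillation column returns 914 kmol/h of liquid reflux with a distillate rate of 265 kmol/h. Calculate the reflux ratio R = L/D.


Reflux ratio definition: R = L / D (liquid returned / distillate withdrawn)
L = 914 kmol/h, D = 265 kmol/h
R = 914 / 265 = 3.449

3.449


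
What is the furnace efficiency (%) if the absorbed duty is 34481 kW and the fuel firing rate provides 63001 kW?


Furnace efficiency = Q_absorbed / Q_fuel * 100
= 34481 / 63001 * 100 = 54.73

54.73 %


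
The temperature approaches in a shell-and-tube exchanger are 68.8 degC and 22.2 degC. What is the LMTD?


LMTD = (dT1 - dT2) / ln(dT1/dT2)
= (68.8 - 22.2) / ln(68.8 / 22.2) = 46.6 / 1.13111 = 41.20

41.20 degC


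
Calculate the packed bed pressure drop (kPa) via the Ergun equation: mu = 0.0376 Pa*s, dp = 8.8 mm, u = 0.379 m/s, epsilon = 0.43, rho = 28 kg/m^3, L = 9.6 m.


dp = 8.8 mm = 0.0088 m
Viscous term = 150*0.0376*0.379*(1-0.43)^2 / (0.0088^2*0.43^3) = 112797
Inertial term = 1.75*28*0.379^2*(1-0.43) / (0.0088*0.43^3) = 5734.05
dP/L = 112797 + 5734.05 = 118531 Pa/m
dP = 118531 * 9.6 / 1000 = 1138 kPa

1138 kPa


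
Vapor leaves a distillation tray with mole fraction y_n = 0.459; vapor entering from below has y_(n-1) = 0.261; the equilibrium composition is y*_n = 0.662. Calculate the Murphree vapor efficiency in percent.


Murphree vapor efficiency: EMV = (y_n - y_(n-1)) / (y*_n - y_(n-1)) * 100
EMV = (0.459 - 0.261) / (0.662 - 0.261) * 100 = 0.198 / 0.401 * 100 = 49.38

49.38 %


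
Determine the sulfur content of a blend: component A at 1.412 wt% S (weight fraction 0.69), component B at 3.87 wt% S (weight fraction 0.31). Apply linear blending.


Linear sulfur blending: S_blend = x1*S1 + x2*S2
Contribution 1: 0.69 * 1.412 = 0.97428 wt%
Contribution 2: 0.31 * 3.87 = 1.1997 wt%
S_blend = 0.97428 + 1.1997 = 2.17398

2.17398 wt%


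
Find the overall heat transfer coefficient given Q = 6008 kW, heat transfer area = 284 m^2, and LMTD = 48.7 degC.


From Q = U*A*LMTD, U = Q / (A * LMTD)
U = 6008 / (284 * 48.7) = 6008 / 13830.8 = 0.4344

0.4344 kW/(m^2*K)


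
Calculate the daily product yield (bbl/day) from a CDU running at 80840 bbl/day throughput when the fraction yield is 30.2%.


Crude throughput = 80840 bbl/day
Fraction yield = 30.2%
yield = throughput * fraction / 100
yield = 80840 * 30.2 / 100 = 24413.68

24413.68 bbl/day


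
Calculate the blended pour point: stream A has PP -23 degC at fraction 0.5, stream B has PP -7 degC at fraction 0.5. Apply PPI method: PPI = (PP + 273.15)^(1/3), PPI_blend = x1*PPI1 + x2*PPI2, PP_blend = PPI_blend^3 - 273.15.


PPI_1 = (-23 + 273.15)^(1/3) = 6.300865
PPI_2 = (-7 + 273.15)^(1/3) = 6.432436
PPI_blend = 0.5 * 6.300865 + 0.5 * 6.432436 = 6.366651
PP_blend = 6.366651^3 - 273.15 = 258.0674 - 273.15 = -15.08

-15.08 degC


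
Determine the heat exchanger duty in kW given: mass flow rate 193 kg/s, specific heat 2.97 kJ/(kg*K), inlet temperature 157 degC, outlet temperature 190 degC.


Q = m_dot * cp * delta_T
delta_T = 190 - 157 = 33 K
Q = 193 * 2.97 * 33
= 573.21 * 33
= 18915.93 kW

18915.93 kW


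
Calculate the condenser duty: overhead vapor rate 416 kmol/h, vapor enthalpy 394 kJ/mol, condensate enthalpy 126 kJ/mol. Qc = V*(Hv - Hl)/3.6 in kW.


Qc = 416 * (394 - 126) / 3.6 = 416 * 268 / 3.6 = 30970

30970 kW


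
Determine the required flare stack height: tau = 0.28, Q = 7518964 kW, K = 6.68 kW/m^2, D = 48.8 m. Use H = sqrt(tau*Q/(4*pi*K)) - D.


tau*Q/(4*pi*K) = 0.28 * 7518964 / (4 * pi * 6.68) = 25080.1
sqrt(25080.1) = 158.367
H = 158.367 - 48.8 = 109.6

109.6 m


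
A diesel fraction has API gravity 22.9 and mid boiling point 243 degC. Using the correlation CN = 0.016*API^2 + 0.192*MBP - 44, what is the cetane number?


CN = 0.016 * 22.9^2 + 0.192 * 243 - 44
CN = 8.39056 + 46.656 - 44 = 11.04656

11.04656


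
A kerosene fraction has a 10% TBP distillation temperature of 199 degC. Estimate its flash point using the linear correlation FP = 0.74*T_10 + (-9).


FP = 0.74 * 199 + (-9) = 138.26

138.26 degC


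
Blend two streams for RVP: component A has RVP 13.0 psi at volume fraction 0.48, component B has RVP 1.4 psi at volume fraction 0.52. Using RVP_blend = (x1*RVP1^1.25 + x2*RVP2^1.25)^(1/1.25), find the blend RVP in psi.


Chevron index: RVP_blend = (sum xi*RVPi^1.25)^(1/1.25)
RVP^1.25 terms: 0.48 * 13.0^1.25 + 0.52 * 1.4^1.25 = 12.6406
RVP_blend = 12.6406^(1/1.25) = 7.611

7.611 psi


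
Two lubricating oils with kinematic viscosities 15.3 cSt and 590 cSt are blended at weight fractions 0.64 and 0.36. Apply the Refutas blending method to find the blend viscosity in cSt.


Refutas method: VBN_i = 14.534*ln(ln(visc_i + 0.8)) + 10.975, blended linearly by mass fraction; since VBN is linear in VBI_i = ln(ln(visc_i + 0.8)) and the fractions sum to 1, blend VBI directly: visc = exp(exp(VBI_blend)) - 0.8
VBI_1 = ln(ln(15.3 + 0.8)) = 1.02203
VBI_2 = ln(ln(590 + 0.8)) = 1.8534
VBI_blend = 0.64 * 1.02203 + 0.36 * 1.8534 = 1.32132
visc_blend = exp(exp(1.32132)) - 0.8 = 41.65

41.65 cSt


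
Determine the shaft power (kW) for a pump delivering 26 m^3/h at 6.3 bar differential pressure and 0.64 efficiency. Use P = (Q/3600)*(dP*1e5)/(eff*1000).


Q = 26 / 3600 = 0.00722222 m^3/s
P = 0.00722222 * (6.3 * 1e5) / 0.64 / 1000 = 7.109

7.109 kW


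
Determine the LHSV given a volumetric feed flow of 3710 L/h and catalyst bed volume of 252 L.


LHSV = volumetric feed rate / catalyst volume
= 3710 L/h / 252 L
= 14.72 h^-1

14.72 h^-1


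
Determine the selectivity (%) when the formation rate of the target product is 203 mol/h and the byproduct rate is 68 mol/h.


Selectivity = desired / (desired + undesired) * 100
Total products = 203 + 68 = 271 mol/h
S = 203 / 271 * 100
= 0.7491 * 100
= 74.91 %

74.91 %


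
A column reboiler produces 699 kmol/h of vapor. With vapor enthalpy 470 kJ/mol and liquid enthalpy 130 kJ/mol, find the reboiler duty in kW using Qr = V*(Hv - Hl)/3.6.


Qr = 699 * (470 - 130) / 3.6 = 699 * 340 / 3.6 = 66020

66020 kW


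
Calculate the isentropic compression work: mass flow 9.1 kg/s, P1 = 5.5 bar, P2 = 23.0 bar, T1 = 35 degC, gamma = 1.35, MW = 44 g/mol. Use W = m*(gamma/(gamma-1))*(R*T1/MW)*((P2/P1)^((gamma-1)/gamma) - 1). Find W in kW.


Isentropic work: W = m*(gamma/(gamma-1))*(R*T1/MW)*((P2/P1)^((gamma-1)/gamma) - 1)
T1 = 35 + 273.15 = 308.15 K
Pressure ratio = 23.0 / 5.5 = 4.18182
Exponent = (1.35 - 1)/1.35 = 0.259259
(P2/P1)^exp - 1 = 4.18182^0.259259 - 1 = 0.449087
W = 9.1 * 1.35 / 0.35 * 8.314 * 308.15 / 44 * 0.449087 = 917.8

917.8 kW


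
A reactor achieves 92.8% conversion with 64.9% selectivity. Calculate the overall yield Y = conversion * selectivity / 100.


Overall yield = conversion (%) * selectivity (%) / 100
Conversion = 92.8%, Selectivity = 64.9%
Y = 92.8 * 64.9 / 100
= 60.2272 %

60.2272 %


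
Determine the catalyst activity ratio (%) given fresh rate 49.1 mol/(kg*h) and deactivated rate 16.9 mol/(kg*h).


Activity (%) = (rate_used / rate_fresh) * 100
rate_used = 16.9, rate_fresh = 49.1
= (16.9 / 49.1) * 100
= 0.3442 * 100 = 34.42

34.42 %


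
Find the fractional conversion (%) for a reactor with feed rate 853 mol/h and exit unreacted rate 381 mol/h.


X = (F_in - F_out) / F_in * 100
Moles reacted = 853 - 381 = 472
X = 472 / 853 * 100
= 0.5533 * 100
= 55.33 %

55.33 %


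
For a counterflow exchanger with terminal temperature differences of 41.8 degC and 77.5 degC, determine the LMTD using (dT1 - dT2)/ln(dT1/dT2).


LMTD = (dT1 - dT2) / ln(dT1/dT2)
= (41.8 - 77.5) / ln(41.8 / 77.5) = -35.7 / -0.617382 = 57.82

57.82 degC


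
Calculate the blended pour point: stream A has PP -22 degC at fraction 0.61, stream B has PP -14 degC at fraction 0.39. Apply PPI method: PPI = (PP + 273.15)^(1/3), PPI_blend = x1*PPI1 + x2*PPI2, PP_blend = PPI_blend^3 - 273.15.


PPI_1 = (-22 + 273.15)^(1/3) = 6.30925
PPI_2 = (-14 + 273.15)^(1/3) = 6.375541
PPI_blend = 0.61 * 6.30925 + 0.39 * 6.375541 = 6.335103
PP_blend = 6.335103^3 - 273.15 = 254.25 - 273.15 = -18.9

-18.9 degC


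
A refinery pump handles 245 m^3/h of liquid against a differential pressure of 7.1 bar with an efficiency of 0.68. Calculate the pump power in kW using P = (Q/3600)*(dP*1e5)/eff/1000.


Q = 245 / 3600 = 0.0680556 m^3/s
P = 0.0680556 * (7.1 * 1e5) / 0.68 / 1000 = 71.06

71.06 kW


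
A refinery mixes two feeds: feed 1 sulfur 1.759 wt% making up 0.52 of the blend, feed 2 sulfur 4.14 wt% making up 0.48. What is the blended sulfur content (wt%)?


Linear sulfur blending: S_blend = x1*S1 + x2*S2
Contribution 1: 0.52 * 1.759 = 0.91468 wt%
Contribution 2: 0.48 * 4.14 = 1.9872 wt%
S_blend = 0.91468 + 1.9872 = 2.90188

2.90188 wt%


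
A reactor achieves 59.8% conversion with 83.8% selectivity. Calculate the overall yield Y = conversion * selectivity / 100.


Overall yield = conversion (%) * selectivity (%) / 100
Conversion = 59.8%, Selectivity = 83.8%
Y = 59.8 * 83.8 / 100
= 50.1124 %

50.1124 %


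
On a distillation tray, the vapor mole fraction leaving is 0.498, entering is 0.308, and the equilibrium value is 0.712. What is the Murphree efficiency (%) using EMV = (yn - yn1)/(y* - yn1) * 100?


Murphree vapor efficiency: EMV = (y_n - y_(n-1)) / (y*_n - y_(n-1)) * 100
EMV = (0.498 - 0.308) / (0.712 - 0.308) * 100 = 0.19 / 0.404 * 100 = 47.03

47.03 %


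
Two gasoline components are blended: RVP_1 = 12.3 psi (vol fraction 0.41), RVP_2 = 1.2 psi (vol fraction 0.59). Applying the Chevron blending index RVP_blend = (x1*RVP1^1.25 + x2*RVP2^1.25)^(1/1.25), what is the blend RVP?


Chevron index: RVP_blend = (sum xi*RVPi^1.25)^(1/1.25)
RVP^1.25 terms: 0.41 * 12.3^1.25 + 0.59 * 1.2^1.25 = 10.1852
RVP_blend = 10.1852^(1/1.25) = 6.403

6.403 psi


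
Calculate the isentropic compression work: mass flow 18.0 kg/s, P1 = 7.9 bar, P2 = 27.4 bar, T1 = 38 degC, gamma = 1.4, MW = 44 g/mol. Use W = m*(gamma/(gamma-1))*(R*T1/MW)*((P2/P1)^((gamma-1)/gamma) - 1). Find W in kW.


Isentropic work: W = m*(gamma/(gamma-1))*(R*T1/MW)*((P2/P1)^((gamma-1)/gamma) - 1)
T1 = 38 + 273.15 = 311.15 K
Pressure ratio = 27.4 / 7.9 = 3.46835
Exponent = (1.4 - 1)/1.4 = 0.285714
(P2/P1)^exp - 1 = 3.46835^0.285714 - 1 = 0.426661
W = 18.0 * 1.4 / 0.4 * 8.314 * 311.15 / 44 * 0.426661 = 1580

1580 kW


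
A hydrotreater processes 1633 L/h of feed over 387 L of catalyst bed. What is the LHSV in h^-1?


LHSV = volumetric feed rate / catalyst volume
= 1633 L/h / 387 L
= 4.220 h^-1

4.220 h^-1


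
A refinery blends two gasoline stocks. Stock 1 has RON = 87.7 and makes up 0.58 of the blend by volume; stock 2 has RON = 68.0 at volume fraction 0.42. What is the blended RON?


Linear blending: RON_blend = sum(vi * RONi)
Contribution 1: 0.58 * 87.7 = 50.866
Contribution 2: 0.42 * 68.0 = 28.56
RON_blend = 50.866 + 28.56 = 79.426

79.426


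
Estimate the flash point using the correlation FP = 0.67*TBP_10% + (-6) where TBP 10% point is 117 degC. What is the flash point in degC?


FP = 0.67 * 117 + (-6) = 72.39

72.39 degC


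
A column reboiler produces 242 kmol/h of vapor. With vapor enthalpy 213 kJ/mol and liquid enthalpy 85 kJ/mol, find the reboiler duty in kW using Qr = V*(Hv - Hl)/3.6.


Qr = 242 * (213 - 85) / 3.6 = 242 * 128 / 3.6 = 8604

8604 kW


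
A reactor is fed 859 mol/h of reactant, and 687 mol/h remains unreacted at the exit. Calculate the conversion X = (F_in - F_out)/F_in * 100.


X = (F_in - F_out) / F_in * 100
Moles reacted = 859 - 687 = 172
X = 172 / 859 * 100
= 0.2002 * 100
= 20.02 %

20.02 %


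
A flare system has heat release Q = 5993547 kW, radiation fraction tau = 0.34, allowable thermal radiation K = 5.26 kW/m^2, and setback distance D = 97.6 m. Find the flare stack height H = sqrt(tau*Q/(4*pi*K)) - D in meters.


tau*Q/(4*pi*K) = 0.34 * 5993547 / (4 * pi * 5.26) = 30829.6
sqrt(30829.6) = 175.584
H = 175.584 - 97.6 = 77.98

77.98 m


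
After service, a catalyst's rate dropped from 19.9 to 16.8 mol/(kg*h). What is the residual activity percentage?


Activity (%) = (rate_used / rate_fresh) * 100
rate_used = 16.8, rate_fresh = 19.9
= (16.8 / 19.9) * 100
= 0.8442 * 100 = 84.42

84.42 %


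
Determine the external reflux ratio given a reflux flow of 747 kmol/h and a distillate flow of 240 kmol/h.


Reflux ratio definition: R = L / D (liquid returned / distillate withdrawn)
L = 747 kmol/h, D = 240 kmol/h
R = 747 / 240 = 3.112

3.112


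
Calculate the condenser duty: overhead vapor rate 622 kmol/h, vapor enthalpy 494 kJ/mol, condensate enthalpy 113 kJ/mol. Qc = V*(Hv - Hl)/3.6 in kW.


Qc = 622 * (494 - 113) / 3.6 = 622 * 381 / 3.6 = 65830

65830 kW


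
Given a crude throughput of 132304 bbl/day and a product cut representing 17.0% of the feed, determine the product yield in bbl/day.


Crude throughput = 132304 bbl/day
Fraction yield = 17.0%
yield = throughput * fraction / 100
yield = 132304 * 17.0 / 100 = 22491.68

22491.68 bbl/day


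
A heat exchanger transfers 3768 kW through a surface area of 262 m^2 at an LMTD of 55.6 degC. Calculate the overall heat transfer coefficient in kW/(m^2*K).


From Q = U*A*LMTD, U = Q / (A * LMTD)
U = 3768 / (262 * 55.6) = 3768 / 14567.2 = 0.2587

0.2587 kW/(m^2*K)


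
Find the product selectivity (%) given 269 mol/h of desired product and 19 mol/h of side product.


Selectivity = desired / (desired + undesired) * 100
Total products = 269 + 19 = 288 mol/h
S = 269 / 288 * 100
= 0.9340 * 100
= 93.40 %

93.40 %


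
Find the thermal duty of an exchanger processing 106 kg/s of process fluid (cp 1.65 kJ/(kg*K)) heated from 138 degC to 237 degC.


Q = m_dot * cp * delta_T
delta_T = 237 - 138 = 99 K
Q = 106 * 1.65 * 99
= 174.9 * 99
= 17315.1 kW

17315.1 kW


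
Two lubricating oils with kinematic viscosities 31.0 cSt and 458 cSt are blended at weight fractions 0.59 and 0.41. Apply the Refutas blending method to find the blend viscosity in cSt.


Refutas method: VBN_i = 14.534*ln(ln(visc_i + 0.8)) + 10.975, blended linearly by mass fraction; since VBN is linear in VBI_i = ln(ln(visc_i + 0.8)) and the fractions sum to 1, blend VBI directly: visc = exp(exp(VBI_blend)) - 0.8
VBI_1 = ln(ln(31.0 + 0.8)) = 1.24111
VBI_2 = ln(ln(458 + 0.8)) = 1.81297
VBI_blend = 0.59 * 1.24111 + 0.41 * 1.81297 = 1.47557
visc_blend = exp(exp(1.47557)) - 0.8 = 78.52

78.52 cSt


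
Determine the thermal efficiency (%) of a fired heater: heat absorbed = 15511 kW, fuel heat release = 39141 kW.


Furnace efficiency = Q_absorbed / Q_fuel * 100
= 15511 / 39141 * 100 = 39.63

39.63 %


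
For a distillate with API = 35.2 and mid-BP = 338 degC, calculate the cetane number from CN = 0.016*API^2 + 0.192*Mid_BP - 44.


CN = 0.016 * 35.2^2 + 0.192 * 338 - 44
CN = 19.82464 + 64.896 - 44 = 40.72064

40.72064


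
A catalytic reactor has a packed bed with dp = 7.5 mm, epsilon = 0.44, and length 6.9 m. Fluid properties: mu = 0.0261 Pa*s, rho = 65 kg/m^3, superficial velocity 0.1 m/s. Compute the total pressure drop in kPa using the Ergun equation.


dp = 7.5 mm = 0.0075 m
Viscous term = 150*0.0261*0.1*(1-0.44)^2 / (0.0075^2*0.44^3) = 25622.8
Inertial term = 1.75*65*0.1^2*(1-0.44) / (0.0075*0.44^3) = 997.057
dP/L = 25622.8 + 997.057 = 26619.9 Pa/m
dP = 26619.9 * 6.9 / 1000 = 183.7 kPa

183.7 kPa


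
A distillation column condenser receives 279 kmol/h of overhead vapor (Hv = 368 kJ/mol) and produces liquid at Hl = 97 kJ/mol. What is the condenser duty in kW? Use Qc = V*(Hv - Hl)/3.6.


Qc = 279 * (368 - 97) / 3.6 = 279 * 271 / 3.6 = 21000

21000 kW


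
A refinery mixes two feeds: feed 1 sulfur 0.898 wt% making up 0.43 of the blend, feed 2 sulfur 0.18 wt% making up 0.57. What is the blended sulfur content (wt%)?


Linear sulfur blending: S_blend = x1*S1 + x2*S2
Contribution 1: 0.43 * 0.898 = 0.38614 wt%
Contribution 2: 0.57 * 0.18 = 0.1026 wt%
S_blend = 0.38614 + 0.1026 = 0.48874

0.48874 wt%


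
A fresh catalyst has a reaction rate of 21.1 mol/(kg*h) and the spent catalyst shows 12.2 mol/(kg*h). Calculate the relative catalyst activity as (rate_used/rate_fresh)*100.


Activity (%) = (rate_used / rate_fresh) * 100
rate_used = 12.2, rate_fresh = 21.1
= (12.2 / 21.1) * 100
= 0.5782 * 100 = 57.82

57.82 %


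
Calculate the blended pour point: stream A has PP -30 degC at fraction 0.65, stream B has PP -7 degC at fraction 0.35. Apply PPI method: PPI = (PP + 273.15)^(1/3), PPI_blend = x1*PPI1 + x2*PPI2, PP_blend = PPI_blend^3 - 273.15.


PPI_1 = (-30 + 273.15)^(1/3) = 6.241535
PPI_2 = (-7 + 273.15)^(1/3) = 6.432436
PPI_blend = 0.65 * 6.241535 + 0.35 * 6.432436 = 6.30835
PP_blend = 6.30835^3 - 273.15 = 251.0426 - 273.15 = -22.11

-22.11 degC


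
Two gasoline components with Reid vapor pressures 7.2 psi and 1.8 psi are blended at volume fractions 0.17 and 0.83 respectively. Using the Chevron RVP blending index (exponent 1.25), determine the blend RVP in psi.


Chevron index: RVP_blend = (sum xi*RVPi^1.25)^(1/1.25)
RVP^1.25 terms: 0.17 * 7.2^1.25 + 0.83 * 1.8^1.25 = 3.73549
RVP_blend = 3.73549^(1/1.25) = 2.870

2.870 psi


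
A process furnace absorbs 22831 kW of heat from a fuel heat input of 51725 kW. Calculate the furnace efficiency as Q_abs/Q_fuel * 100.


Furnace efficiency = Q_absorbed / Q_fuel * 100
= 22831 / 51725 * 100 = 44.14

44.14 %


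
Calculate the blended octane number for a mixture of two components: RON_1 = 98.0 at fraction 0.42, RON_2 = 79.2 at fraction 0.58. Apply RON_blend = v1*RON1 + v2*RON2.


Linear blending: RON_blend = sum(vi * RONi)
Contribution 1: 0.42 * 98.0 = 41.16
Contribution 2: 0.58 * 79.2 = 45.936
RON_blend = 41.16 + 45.936 = 87.096

87.096


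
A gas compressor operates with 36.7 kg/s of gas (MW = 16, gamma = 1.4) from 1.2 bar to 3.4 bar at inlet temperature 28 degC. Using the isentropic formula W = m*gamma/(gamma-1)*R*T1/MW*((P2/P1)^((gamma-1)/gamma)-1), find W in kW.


Isentropic work: W = m*(gamma/(gamma-1))*(R*T1/MW)*((P2/P1)^((gamma-1)/gamma) - 1)
T1 = 28 + 273.15 = 301.15 K
Pressure ratio = 3.4 / 1.2 = 2.83333
Exponent = (1.4 - 1)/1.4 = 0.285714
(P2/P1)^exp - 1 = 2.83333^0.285714 - 1 = 0.346566
W = 36.7 * 1.4 / 0.4 * 8.314 * 301.15 / 16 * 0.346566 = 6966

6966 kW


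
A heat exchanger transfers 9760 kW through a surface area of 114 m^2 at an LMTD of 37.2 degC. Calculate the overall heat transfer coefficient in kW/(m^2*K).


From Q = U*A*LMTD, U = Q / (A * LMTD)
U = 9760 / (114 * 37.2) = 9760 / 4240.8 = 2.301

2.301 kW/(m^2*K)


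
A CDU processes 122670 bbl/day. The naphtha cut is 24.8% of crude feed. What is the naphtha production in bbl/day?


Crude throughput = 122670 bbl/day
Fraction yield = 24.8%
yield = throughput * fraction / 100
yield = 122670 * 24.8 / 100 = 30422.16

30422.16 bbl/day


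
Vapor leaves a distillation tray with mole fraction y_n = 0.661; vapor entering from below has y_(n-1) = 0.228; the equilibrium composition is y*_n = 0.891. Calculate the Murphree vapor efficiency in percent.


Murphree vapor efficiency: EMV = (y_n - y_(n-1)) / (y*_n - y_(n-1)) * 100
EMV = (0.661 - 0.228) / (0.891 - 0.228) * 100 = 0.433 / 0.663 * 100 = 65.31

65.31 %


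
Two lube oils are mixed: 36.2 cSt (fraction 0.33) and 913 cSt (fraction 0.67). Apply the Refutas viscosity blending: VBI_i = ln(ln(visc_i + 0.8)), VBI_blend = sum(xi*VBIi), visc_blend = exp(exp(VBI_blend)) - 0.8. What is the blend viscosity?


Refutas method: VBN_i = 14.534*ln(ln(visc_i + 0.8)) + 10.975, blended linearly by mass fraction; since VBN is linear in VBI_i = ln(ln(visc_i + 0.8)) and the fractions sum to 1, blend VBI directly: visc = exp(exp(VBI_blend)) - 0.8
VBI_1 = ln(ln(36.2 + 0.8)) = 1.28396
VBI_2 = ln(ln(913 + 0.8)) = 1.91951
VBI_blend = 0.33 * 1.28396 + 0.67 * 1.91951 = 1.70978
visc_blend = exp(exp(1.70978)) - 0.8 = 250.8

250.8 cSt


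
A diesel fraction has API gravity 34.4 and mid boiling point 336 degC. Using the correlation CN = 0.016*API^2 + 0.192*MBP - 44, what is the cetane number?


CN = 0.016 * 34.4^2 + 0.192 * 336 - 44
CN = 18.93376 + 64.512 - 44 = 39.44576

39.44576


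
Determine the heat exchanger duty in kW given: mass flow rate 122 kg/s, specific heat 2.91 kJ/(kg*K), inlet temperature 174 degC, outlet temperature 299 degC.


Q = m_dot * cp * delta_T
delta_T = 299 - 174 = 125 K
Q = 122 * 2.91 * 125
= 355.02 * 125
= 44377.5 kW

44377.5 kW


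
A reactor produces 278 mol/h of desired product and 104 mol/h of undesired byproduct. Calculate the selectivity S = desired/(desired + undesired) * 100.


Selectivity = desired / (desired + undesired) * 100
Total products = 278 + 104 = 382 mol/h
S = 278 / 382 * 100
= 0.7277 * 100
= 72.77 %

72.77 %


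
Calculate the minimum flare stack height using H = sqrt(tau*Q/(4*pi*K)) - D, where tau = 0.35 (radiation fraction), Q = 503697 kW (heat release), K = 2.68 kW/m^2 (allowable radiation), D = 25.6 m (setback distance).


tau*Q/(4*pi*K) = 0.35 * 503697 / (4 * pi * 2.68) = 5234.71
sqrt(5234.71) = 72.3513
H = 72.3513 - 25.6 = 46.75

46.75 m


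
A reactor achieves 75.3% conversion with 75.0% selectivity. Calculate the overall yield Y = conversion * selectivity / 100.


Overall yield = conversion (%) * selectivity (%) / 100
Conversion = 75.3%, Selectivity = 75.0%
Y = 75.3 * 75.0 / 100
= 56.475 %

56.475 %


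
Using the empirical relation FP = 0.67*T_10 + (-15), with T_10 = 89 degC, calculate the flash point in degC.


FP = 0.67 * 89 + (-15) = 44.63

44.63 degC


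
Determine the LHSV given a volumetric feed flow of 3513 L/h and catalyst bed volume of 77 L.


LHSV = volumetric feed rate / catalyst volume
= 3513 L/h / 77 L
= 45.62 h^-1

45.62 h^-1


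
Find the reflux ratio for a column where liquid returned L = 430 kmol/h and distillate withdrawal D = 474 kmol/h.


Reflux ratio definition: R = L / D (liquid returned / distillate withdrawn)
L = 430 kmol/h, D = 474 kmol/h
R = 430 / 474 = 0.9072

0.9072


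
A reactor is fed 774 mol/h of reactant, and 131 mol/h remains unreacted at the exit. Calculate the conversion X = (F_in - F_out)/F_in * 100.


X = (F_in - F_out) / F_in * 100
Moles reacted = 774 - 131 = 643
X = 643 / 774 * 100
= 0.8307 * 100
= 83.07 %

83.07 %


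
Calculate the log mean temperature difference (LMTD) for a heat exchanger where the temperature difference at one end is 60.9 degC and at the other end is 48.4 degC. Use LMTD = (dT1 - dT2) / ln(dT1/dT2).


LMTD = (dT1 - dT2) / ln(dT1/dT2)
= (60.9 - 48.4) / ln(60.9 / 48.4) = 12.5 / 0.229733 = 54.41

54.41 degC


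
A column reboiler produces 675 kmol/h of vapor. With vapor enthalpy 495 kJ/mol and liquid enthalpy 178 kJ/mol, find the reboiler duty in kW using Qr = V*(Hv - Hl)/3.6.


Qr = 675 * (495 - 178) / 3.6 = 675 * 317 / 3.6 = 59440

59440 kW


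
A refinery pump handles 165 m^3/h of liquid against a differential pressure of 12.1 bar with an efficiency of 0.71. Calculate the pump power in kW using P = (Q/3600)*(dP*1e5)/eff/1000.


Q = 165 / 3600 = 0.0458333 m^3/s
P = 0.0458333 * (12.1 * 1e5) / 0.71 / 1000 = 78.11

78.11 kW


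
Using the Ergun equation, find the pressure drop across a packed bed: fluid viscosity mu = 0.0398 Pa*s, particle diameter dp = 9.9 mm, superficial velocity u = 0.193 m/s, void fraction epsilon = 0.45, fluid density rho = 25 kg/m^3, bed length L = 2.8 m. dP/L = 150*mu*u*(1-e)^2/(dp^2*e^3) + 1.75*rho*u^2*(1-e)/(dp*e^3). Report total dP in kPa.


dp = 9.9 mm = 0.0099 m
Viscous term = 150*0.0398*0.193*(1-0.45)^2 / (0.0099^2*0.45^3) = 39025.6
Inertial term = 1.75*25*0.193^2*(1-0.45) / (0.0099*0.45^3) = 993.534
dP/L = 39025.6 + 993.534 = 40019.1 Pa/m
dP = 40019.1 * 2.8 / 1000 = 112.1 kPa

112.1 kPa


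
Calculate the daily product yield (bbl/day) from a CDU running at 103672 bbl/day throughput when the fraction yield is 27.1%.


Crude throughput = 103672 bbl/day
Fraction yield = 27.1%
yield = throughput * fraction / 100
yield = 103672 * 27.1 / 100 = 28095.112

28095.112 bbl/day


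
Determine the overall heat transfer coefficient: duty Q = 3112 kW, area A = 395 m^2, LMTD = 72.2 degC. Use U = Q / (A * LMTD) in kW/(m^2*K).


From Q = U*A*LMTD, U = Q / (A * LMTD)
U = 3112 / (395 * 72.2) = 3112 / 28519 = 0.1091

0.1091 kW/(m^2*K)


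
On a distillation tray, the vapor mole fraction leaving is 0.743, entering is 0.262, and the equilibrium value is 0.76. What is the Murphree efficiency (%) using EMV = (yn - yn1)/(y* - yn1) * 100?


Murphree vapor efficiency: EMV = (y_n - y_(n-1)) / (y*_n - y_(n-1)) * 100
EMV = (0.743 - 0.262) / (0.76 - 0.262) * 100 = 0.481 / 0.498 * 100 = 96.59

96.59 %


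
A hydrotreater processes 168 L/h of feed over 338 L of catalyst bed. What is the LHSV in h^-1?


LHSV = volumetric feed rate / catalyst volume
= 168 L/h / 338 L
= 0.4970 h^-1

0.4970 h^-1


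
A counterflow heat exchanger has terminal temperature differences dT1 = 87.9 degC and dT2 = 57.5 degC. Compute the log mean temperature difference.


LMTD = (dT1 - dT2) / ln(dT1/dT2)
= (87.9 - 57.5) / ln(87.9 / 57.5) = 30.4 / 0.424415 = 71.63

71.63 degC


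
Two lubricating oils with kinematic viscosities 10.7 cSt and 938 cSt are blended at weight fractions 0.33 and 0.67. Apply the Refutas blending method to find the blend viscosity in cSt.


Refutas method: VBN_i = 14.534*ln(ln(visc_i + 0.8)) + 10.975, blended linearly by mass fraction; since VBN is linear in VBI_i = ln(ln(visc_i + 0.8)) and the fractions sum to 1, blend VBI directly: visc = exp(exp(VBI_blend)) - 0.8
VBI_1 = ln(ln(10.7 + 0.8)) = 0.892959
VBI_2 = ln(ln(938 + 0.8)) = 1.92346
VBI_blend = 0.33 * 0.892959 + 0.67 * 1.92346 = 1.58339
visc_blend = exp(exp(1.58339)) - 0.8 = 129.7

129.7 cSt


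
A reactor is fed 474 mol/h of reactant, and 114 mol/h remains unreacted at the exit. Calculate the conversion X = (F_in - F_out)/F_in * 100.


X = (F_in - F_out) / F_in * 100
Moles reacted = 474 - 114 = 360
X = 360 / 474 * 100
= 0.7595 * 100
= 75.95 %

75.95 %


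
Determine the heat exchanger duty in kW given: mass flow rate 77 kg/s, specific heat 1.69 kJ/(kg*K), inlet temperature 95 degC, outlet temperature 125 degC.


Q = m_dot * cp * delta_T
delta_T = 125 - 95 = 30 K
Q = 77 * 1.69 * 30
= 130.13 * 30
= 3903.9 kW

3903.9 kW


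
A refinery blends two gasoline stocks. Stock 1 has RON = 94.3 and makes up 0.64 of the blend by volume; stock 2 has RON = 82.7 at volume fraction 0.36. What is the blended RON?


Linear blending: RON_blend = sum(vi * RONi)
Contribution 1: 0.64 * 94.3 = 60.352
Contribution 2: 0.36 * 82.7 = 29.772
RON_blend = 60.352 + 29.772 = 90.124

90.124


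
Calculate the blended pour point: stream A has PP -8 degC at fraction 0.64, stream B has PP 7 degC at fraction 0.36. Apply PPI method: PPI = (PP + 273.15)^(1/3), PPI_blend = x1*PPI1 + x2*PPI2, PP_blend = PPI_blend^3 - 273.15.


PPI_1 = (-8 + 273.15)^(1/3) = 6.42437
PPI_2 = (7 + 273.15)^(1/3) = 6.543301
PPI_blend = 0.64 * 6.42437 + 0.36 * 6.543301 = 6.467185
PP_blend = 6.467185^3 - 273.15 = 270.4867 - 273.15 = -2.66

-2.66 degC


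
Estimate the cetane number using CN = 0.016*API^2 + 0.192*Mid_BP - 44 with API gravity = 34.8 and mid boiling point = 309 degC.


CN = 0.016 * 34.8^2 + 0.192 * 309 - 44
CN = 19.37664 + 59.328 - 44 = 34.70464

34.70464


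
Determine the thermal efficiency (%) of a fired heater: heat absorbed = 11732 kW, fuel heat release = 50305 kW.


Furnace efficiency = Q_absorbed / Q_fuel * 100
= 11732 / 50305 * 100 = 23.32

23.32 %


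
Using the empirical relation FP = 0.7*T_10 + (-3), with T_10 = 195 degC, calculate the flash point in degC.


FP = 0.7 * 195 + (-3) = 133.5

133.5 degC


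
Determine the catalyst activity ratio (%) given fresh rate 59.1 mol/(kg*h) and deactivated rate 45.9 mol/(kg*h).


Activity (%) = (rate_used / rate_fresh) * 100
rate_used = 45.9, rate_fresh = 59.1
= (45.9 / 59.1) * 100
= 0.7766 * 100 = 77.66

77.66 %


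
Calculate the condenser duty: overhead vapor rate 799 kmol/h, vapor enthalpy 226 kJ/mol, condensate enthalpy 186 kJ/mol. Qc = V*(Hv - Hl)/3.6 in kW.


Qc = 799 * (226 - 186) / 3.6 = 799 * 40 / 3.6 = 8878

8878 kW


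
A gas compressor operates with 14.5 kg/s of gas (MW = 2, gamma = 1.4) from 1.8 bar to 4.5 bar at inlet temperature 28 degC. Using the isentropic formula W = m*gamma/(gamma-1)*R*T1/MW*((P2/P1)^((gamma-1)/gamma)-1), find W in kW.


Isentropic work: W = m*(gamma/(gamma-1))*(R*T1/MW)*((P2/P1)^((gamma-1)/gamma) - 1)
T1 = 28 + 273.15 = 301.15 K
Pressure ratio = 4.5 / 1.8 = 2.5
Exponent = (1.4 - 1)/1.4 = 0.285714
(P2/P1)^exp - 1 = 2.5^0.285714 - 1 = 0.299263
W = 14.5 * 1.4 / 0.4 * 8.314 * 301.15 / 2 * 0.299263 = 19010

19010 kW


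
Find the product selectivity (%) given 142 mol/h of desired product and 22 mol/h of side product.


Selectivity = desired / (desired + undesired) * 100
Total products = 142 + 22 = 164 mol/h
S = 142 / 164 * 100
= 0.8659 * 100
= 86.59 %

86.59 %


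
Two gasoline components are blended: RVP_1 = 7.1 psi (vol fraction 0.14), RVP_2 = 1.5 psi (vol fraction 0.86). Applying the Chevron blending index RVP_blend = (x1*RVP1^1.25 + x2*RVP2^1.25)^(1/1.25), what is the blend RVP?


Chevron index: RVP_blend = (sum xi*RVPi^1.25)^(1/1.25)
RVP^1.25 terms: 0.14 * 7.1^1.25 + 0.86 * 1.5^1.25 = 3.05018
RVP_blend = 3.05018^(1/1.25) = 2.440

2.440 psi
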